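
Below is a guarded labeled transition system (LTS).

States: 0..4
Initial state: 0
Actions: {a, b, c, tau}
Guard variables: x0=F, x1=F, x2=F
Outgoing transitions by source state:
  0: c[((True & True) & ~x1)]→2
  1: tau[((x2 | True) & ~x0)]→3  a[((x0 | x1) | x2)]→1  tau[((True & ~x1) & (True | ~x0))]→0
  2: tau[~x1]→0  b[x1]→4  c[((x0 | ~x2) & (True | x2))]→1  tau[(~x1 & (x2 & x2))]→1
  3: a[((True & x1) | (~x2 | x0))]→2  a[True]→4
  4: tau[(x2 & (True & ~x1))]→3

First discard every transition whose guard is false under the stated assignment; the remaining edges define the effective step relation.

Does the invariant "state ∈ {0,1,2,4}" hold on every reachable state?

Answer: INVARIANT VIOLATED at state 3

Working:
Inv-set: {0,1,2,4}
R = {0,1,2,3,4}
  0: ✓
  1: ✓
  2: ✓
  3: outside
  4: ✓
counterexample path to 3: c·c·tau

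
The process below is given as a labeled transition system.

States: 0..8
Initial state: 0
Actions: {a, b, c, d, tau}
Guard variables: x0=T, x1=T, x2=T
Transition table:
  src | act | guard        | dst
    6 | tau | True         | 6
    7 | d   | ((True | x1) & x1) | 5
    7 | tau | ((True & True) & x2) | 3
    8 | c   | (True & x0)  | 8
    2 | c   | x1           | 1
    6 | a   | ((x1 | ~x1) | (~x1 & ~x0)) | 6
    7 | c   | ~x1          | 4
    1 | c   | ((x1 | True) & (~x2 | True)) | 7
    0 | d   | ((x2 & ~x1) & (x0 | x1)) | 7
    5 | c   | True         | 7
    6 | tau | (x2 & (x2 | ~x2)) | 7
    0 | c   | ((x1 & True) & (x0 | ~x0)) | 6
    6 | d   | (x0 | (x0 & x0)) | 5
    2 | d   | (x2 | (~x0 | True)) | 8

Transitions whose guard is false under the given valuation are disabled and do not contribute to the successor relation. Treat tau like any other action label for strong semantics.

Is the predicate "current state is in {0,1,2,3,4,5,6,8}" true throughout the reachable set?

Answer: INVARIANT VIOLATED at state 7

Working:
Safe = {0,1,2,3,4,5,6,8}
Reach set: {0,3,5,6,7}
  0: safe
  3: safe
  5: safe
  6: safe
  7: VIOLATES
counterexample path to 7: c·tau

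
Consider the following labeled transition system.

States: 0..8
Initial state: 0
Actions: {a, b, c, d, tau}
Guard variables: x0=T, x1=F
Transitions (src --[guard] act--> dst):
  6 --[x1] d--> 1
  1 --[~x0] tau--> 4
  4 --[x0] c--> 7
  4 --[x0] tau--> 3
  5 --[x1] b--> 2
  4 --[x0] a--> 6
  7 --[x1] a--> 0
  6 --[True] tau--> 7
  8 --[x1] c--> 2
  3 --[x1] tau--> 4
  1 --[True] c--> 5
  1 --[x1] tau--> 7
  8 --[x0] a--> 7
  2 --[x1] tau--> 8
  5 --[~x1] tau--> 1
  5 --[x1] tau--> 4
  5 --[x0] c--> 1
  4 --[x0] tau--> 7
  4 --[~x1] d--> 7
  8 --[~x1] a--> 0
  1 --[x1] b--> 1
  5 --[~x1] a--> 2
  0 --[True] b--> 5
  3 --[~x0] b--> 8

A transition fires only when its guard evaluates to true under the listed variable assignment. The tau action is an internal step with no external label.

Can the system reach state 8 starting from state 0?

Answer: UNREACHABLE

Analysis:
13 transition(s) survive guard evaluation.
Layer 0: {0}
Layer 1: {5}  total {0,5}
Layer 2: {1,2}  total {0,1,2,5}
R = {0,1,2,5}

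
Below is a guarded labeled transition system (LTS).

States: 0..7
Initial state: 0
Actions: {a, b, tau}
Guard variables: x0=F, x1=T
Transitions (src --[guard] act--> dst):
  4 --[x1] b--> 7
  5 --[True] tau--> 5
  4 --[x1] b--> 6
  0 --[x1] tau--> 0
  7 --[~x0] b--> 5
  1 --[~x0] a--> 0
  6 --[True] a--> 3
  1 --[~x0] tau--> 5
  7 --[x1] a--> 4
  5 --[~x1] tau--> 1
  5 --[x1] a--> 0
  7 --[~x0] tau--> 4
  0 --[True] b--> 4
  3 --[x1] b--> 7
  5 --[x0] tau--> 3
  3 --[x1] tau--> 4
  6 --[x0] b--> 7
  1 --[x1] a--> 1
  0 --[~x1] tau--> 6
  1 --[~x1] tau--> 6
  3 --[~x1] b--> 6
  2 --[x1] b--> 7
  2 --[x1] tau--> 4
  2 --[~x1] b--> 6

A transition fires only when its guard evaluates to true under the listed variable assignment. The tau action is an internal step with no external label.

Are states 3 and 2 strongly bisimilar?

Answer: BISIMILAR

Trace:
Refine partition for ~:
  P[0] = {{0,1,2,3,4,5,6,7}}
  P[1] = {{0,2,3},{1,5},{4},{6},{7}}
  P[2] = {{0},{1},{2,3},{4},{5},{6},{7}}
stable after 3 split(s): 7 block(s)
class of 3: {2,3}; class of 2: {2,3}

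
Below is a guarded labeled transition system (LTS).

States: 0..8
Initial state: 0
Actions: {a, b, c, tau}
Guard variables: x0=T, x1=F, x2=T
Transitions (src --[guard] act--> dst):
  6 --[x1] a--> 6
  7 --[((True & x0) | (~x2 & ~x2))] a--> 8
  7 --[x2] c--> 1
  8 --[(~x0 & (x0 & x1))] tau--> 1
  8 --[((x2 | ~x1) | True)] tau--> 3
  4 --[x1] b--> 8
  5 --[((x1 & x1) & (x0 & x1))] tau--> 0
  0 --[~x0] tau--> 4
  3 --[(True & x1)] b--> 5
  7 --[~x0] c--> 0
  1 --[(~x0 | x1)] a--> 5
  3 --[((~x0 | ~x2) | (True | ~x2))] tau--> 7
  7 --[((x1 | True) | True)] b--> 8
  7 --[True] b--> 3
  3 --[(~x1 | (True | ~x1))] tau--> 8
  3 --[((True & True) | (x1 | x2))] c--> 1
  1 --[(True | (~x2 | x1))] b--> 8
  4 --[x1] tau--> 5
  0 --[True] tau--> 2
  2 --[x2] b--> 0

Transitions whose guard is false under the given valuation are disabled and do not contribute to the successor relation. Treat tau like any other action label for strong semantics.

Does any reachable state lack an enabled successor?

Answer: DEADLOCK-FREE

Analysis:
Reach set: {0,2}
  0: tau→2  [1 out]
  2: b→0  [1 out]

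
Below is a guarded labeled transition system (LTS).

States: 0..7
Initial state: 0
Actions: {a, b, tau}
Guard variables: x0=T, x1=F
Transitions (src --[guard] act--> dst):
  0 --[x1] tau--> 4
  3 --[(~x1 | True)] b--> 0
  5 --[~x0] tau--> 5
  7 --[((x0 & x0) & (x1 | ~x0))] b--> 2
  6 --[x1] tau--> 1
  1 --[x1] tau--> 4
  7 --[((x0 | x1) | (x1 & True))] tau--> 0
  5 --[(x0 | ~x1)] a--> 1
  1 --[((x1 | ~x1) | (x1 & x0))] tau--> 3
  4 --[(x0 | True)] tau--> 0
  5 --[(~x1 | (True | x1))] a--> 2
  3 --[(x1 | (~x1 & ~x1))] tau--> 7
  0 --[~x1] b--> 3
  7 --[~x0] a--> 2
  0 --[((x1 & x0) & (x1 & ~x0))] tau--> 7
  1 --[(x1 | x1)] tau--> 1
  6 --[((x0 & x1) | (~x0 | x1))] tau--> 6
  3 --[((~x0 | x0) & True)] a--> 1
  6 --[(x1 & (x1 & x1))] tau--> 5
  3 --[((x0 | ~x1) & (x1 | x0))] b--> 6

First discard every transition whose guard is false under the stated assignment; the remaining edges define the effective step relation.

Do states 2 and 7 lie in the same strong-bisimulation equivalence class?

Refine partition for ~:
  P[0] = {{0,1,2,3,4,5,6,7}}
  P[1] = {{0},{1,4,7},{2,6},{3},{5}}
  P[2] = {{0},{1},{2,6},{3},{4,7},{5}}
stable after 3 split(s): 6 block(s)
class of 2: {2,6}; class of 7: {4,7}

Answer: NOT BISIMILAR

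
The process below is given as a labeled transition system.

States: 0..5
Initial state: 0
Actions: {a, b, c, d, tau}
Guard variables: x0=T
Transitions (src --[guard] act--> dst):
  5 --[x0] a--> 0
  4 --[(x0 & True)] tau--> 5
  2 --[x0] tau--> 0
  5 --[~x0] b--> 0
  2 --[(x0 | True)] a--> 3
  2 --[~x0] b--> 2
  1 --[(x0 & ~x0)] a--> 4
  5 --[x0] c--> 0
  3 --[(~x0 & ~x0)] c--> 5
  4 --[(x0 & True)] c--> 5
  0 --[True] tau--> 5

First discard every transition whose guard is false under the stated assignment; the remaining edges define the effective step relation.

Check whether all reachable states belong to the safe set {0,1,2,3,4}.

Answer: INVARIANT VIOLATED at state 5

Trace:
Safe = {0,1,2,3,4}
Reachable = {0,5}
  0: ✓
  5: VIOLATES
counterexample path to 5: tau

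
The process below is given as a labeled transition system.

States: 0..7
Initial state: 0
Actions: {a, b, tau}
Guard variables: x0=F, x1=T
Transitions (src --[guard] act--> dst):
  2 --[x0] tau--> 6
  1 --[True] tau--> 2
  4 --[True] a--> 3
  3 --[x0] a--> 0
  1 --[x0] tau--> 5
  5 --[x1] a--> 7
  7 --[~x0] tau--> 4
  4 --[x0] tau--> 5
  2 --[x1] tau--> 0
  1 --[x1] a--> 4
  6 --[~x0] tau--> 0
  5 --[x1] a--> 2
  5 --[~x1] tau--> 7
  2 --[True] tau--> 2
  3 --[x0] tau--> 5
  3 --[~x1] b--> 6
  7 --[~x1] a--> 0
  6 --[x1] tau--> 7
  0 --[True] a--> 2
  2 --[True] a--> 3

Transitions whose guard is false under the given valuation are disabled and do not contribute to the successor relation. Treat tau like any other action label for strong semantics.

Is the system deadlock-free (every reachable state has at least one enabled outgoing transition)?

R = {0,2,3}
  0: a→2  [deg 1]
  2: a→3  tau→0  tau→2  [deg 3]
  3: ∅  [deadlock]
Path to 3: a·a

Answer: DEADLOCK at state 3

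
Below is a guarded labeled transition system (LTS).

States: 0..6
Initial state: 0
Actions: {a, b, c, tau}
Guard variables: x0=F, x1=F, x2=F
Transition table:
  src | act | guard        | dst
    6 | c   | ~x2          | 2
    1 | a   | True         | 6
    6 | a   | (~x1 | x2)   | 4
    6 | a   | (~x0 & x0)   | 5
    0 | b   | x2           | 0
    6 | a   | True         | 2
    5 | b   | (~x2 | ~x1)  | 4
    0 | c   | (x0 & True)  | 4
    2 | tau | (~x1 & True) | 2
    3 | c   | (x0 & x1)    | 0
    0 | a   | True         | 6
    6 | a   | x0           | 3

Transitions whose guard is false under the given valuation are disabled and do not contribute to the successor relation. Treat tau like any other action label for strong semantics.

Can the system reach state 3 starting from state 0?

Answer: UNREACHABLE

Analysis:
7 transition(s) survive guard evaluation.
Layer 0: {0}
Layer 1: {6}  total {0,6}
Layer 2: {2,4}  total {0,2,4,6}
Reachable = {0,2,4,6}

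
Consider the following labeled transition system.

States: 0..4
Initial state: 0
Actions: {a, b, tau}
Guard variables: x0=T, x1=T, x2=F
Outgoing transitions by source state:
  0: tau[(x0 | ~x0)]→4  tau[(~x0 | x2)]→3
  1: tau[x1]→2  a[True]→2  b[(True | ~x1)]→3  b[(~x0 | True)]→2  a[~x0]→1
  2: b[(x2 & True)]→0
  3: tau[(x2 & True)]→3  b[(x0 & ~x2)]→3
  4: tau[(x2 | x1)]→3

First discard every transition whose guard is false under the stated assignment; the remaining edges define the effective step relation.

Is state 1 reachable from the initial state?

Answer: UNREACHABLE

Analysis:
7 transition(s) survive guard evaluation.
Layer 0: {0}
Layer 1: {4}  total {0,4}
Layer 2: {3}  total {0,3,4}
Reachable = {0,3,4}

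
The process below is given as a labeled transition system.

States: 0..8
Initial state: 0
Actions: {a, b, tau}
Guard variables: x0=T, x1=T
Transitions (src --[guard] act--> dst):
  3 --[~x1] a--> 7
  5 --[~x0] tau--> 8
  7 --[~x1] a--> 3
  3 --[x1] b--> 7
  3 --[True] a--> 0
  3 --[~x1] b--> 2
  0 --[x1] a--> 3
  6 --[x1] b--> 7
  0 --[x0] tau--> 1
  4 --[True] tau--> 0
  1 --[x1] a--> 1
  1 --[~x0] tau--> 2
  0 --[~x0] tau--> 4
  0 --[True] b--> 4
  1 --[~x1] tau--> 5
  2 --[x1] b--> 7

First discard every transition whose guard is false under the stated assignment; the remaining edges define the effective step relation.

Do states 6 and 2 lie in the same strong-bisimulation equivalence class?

Answer: BISIMILAR

Analysis:
Bisimulation quotient by refinement:
  π0 = {{0,1,2,3,4,5,6,7,8}}
  π1 = {{0},{1},{2,6},{3},{4},{5,7,8}}
6 equivalence class(es) (converged in 2)
6∈{2,6}, 2∈{2,6}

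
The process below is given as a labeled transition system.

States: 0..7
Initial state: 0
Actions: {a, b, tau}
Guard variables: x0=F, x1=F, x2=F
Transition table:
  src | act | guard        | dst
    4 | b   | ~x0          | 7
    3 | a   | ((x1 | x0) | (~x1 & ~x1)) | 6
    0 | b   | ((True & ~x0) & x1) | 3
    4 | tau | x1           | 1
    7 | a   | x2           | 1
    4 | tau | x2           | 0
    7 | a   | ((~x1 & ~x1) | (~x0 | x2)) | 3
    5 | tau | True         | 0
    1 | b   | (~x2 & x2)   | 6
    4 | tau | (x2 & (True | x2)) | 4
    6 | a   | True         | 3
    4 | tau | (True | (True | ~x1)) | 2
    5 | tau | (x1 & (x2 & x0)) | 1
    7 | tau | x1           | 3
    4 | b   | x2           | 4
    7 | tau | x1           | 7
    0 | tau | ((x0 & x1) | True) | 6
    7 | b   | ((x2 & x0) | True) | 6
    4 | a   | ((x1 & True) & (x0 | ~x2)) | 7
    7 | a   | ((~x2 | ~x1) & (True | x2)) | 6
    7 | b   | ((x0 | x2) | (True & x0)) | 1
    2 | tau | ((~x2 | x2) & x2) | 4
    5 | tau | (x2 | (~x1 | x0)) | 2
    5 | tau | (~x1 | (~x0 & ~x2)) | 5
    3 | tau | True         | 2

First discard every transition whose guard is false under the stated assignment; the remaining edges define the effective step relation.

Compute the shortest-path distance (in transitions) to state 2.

BFS to 2:
  L0 = {0}
  L1 = {6}
  L2 = {3}
  L3 = {2}
first hit 2 at d=3 via tau·a·tau

Answer: 3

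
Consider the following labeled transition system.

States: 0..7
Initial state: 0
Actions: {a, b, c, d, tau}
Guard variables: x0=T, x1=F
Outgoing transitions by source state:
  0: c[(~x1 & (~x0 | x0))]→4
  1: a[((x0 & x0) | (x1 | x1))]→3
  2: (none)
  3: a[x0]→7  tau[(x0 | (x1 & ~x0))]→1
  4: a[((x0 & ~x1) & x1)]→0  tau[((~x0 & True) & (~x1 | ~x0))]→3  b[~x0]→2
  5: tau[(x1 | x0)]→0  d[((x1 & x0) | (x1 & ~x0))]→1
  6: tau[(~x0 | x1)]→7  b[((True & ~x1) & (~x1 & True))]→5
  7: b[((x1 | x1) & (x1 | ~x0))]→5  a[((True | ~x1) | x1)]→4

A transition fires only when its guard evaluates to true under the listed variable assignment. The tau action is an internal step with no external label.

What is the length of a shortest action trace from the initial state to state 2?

Layered search for 2:
  depth 0: {0}
  depth 1: {4}
2 never appears.

Answer: UNREACHABLE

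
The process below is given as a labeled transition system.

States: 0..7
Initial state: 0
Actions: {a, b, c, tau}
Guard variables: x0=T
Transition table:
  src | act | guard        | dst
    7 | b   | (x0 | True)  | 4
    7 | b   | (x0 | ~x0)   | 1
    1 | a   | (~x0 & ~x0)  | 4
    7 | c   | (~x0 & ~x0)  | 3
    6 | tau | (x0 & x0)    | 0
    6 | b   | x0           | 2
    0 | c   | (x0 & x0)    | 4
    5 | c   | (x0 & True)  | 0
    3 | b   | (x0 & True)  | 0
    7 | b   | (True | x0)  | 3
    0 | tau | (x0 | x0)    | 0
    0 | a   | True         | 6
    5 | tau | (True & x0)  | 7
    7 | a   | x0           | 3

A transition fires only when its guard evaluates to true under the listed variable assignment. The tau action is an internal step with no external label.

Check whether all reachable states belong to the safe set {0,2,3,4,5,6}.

Allowed set {0,2,3,4,5,6}
R = {0,2,4,6}
  0: safe
  2: safe
  4: safe
  6: safe

Answer: INVARIANT HOLDS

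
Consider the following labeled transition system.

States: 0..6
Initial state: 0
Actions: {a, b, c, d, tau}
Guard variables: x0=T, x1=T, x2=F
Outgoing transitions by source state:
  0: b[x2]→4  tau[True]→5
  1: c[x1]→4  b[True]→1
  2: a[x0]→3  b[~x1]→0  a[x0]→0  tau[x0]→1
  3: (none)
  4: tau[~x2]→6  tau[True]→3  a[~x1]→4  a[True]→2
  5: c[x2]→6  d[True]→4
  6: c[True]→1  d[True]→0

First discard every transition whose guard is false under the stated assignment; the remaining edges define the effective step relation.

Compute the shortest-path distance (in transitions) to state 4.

Answer: 2

Trace:
BFS to 4:
  Layer 0: {0}
  Layer 1: {5}
  Layer 2: {4}
depth(4)=2, e.g. tau·d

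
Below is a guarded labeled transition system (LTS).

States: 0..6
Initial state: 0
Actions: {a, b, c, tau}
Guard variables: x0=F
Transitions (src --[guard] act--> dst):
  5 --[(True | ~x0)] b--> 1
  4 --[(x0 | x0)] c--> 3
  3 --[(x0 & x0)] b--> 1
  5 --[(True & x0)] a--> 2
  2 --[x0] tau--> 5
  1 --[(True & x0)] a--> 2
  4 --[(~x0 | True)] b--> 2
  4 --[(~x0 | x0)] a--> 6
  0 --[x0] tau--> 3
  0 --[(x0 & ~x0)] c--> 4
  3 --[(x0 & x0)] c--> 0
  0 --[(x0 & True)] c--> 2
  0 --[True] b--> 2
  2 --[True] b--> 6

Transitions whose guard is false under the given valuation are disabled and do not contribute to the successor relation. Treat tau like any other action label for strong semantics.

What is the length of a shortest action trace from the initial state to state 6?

BFS to 6:
  Layer 0: {0}
  Layer 1: {2}
  Layer 2: {6}
first hit 6 at d=2 via b·b

Answer: 2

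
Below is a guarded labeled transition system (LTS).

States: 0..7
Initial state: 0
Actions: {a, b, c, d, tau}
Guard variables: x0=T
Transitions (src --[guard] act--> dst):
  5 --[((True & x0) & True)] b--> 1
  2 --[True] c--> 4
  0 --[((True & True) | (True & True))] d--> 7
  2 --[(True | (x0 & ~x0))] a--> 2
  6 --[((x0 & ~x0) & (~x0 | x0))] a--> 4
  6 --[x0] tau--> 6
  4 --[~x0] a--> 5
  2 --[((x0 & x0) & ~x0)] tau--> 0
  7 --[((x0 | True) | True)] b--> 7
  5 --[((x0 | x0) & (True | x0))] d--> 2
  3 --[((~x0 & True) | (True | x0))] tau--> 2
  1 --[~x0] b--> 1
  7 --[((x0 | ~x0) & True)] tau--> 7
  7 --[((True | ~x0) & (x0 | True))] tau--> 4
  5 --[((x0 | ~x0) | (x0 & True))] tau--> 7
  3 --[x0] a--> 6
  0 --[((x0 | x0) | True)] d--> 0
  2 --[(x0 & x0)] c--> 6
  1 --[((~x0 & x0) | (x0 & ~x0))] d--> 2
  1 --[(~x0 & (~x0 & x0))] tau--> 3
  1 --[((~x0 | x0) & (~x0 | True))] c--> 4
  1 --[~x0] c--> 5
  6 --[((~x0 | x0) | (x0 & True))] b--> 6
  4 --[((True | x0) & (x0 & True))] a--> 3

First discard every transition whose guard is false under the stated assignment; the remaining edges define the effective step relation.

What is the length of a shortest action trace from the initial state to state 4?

Answer: 2

Trace:
Breadth-first toward 4:
  depth 0: {0}
  depth 1: {7}
  depth 2: {4}
depth(4)=2, e.g. d·tau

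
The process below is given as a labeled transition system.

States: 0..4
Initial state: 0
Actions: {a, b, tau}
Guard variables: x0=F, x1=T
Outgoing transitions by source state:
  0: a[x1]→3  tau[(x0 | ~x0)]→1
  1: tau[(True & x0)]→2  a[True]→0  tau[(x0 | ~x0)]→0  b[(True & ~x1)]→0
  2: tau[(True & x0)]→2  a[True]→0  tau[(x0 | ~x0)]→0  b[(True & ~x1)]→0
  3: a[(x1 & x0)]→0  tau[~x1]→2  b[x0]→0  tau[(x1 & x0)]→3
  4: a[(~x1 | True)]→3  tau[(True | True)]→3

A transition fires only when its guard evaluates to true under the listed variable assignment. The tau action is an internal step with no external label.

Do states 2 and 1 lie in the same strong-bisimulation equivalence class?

Answer: BISIMILAR

Analysis:
Compute ~ classes (split until stable):
  P[0] = {{0,1,2,3,4}}
  P[1] = {{0,1,2,4},{3}}
  P[2] = {{0},{1,2},{3},{4}}
stable after 3 split(s): 4 block(s)
2∈{1,2}, 1∈{1,2}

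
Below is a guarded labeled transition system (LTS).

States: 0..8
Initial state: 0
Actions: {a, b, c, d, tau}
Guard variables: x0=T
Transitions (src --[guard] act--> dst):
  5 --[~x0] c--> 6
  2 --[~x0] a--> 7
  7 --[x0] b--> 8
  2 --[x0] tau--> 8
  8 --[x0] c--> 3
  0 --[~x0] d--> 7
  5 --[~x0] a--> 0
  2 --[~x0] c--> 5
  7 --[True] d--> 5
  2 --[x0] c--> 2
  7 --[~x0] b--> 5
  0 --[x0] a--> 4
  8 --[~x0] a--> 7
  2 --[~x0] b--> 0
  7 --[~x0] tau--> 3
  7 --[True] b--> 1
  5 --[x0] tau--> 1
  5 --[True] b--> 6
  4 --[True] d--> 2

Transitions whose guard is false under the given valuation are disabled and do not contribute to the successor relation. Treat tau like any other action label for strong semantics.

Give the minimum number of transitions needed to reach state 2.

Answer: 2

Trace:
BFS to 2:
  L0 = {0}
  L1 = {4}
  L2 = {2}
first hit 2 at d=2 via a·d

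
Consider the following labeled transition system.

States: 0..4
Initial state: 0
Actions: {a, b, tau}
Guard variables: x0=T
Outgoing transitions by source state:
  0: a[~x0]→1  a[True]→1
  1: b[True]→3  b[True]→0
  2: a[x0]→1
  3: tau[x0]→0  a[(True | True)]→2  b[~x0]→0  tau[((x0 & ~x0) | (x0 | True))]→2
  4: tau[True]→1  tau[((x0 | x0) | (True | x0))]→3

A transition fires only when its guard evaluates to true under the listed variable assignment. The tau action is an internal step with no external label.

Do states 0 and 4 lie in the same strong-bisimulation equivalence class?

Answer: NOT BISIMILAR

Trace:
Refine partition for ~:
  P[0] = {{0,1,2,3,4}}
  P[1] = {{0,2},{1},{3},{4}}
Fixed point at round 2; 4 class(es).
class of 0: {0,2}; class of 4: {4}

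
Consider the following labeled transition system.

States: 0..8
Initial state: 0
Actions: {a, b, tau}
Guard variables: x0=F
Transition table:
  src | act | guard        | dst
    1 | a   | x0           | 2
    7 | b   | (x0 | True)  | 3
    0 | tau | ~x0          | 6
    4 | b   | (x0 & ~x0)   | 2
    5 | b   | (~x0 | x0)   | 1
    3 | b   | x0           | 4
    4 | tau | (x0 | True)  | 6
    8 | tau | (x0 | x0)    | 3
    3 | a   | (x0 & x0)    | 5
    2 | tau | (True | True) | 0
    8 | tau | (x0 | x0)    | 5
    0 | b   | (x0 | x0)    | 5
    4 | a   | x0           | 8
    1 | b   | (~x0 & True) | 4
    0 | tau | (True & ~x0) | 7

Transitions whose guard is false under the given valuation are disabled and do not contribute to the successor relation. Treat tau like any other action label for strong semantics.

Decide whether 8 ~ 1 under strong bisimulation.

Compute ~ classes (split until stable):
  P[0] = {{0,1,2,3,4,5,6,7,8}}
  P[1] = {{0,2,4},{1,5,7},{3,6,8}}
  P[2] = {{0},{1},{2},{3,6,8},{4},{5},{7}}
Fixed point at round 3; 7 class(es).
8∈{3,6,8}, 1∈{1}

Answer: NOT BISIMILAR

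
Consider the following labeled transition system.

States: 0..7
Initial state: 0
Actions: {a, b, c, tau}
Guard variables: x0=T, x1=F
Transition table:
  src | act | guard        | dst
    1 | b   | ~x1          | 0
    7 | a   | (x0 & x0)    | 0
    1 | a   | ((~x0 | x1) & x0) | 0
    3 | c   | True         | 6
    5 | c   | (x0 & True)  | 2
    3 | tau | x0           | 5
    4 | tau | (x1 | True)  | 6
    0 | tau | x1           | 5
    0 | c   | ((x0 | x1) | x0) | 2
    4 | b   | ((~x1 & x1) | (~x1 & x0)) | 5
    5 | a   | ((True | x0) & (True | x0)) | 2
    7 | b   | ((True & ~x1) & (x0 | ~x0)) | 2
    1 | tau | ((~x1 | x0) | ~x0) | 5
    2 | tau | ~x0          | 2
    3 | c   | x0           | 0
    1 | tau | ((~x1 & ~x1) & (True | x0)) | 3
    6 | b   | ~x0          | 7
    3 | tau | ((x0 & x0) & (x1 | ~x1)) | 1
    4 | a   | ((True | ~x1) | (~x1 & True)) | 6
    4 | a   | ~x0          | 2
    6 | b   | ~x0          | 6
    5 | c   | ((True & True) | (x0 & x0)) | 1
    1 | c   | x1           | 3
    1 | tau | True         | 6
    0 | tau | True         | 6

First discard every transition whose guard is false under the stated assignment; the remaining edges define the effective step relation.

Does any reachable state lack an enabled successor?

Reachable = {0,2,6}
  0: c→2  tau→6  [2 out]
  2: ∅  [no exit]
  6: ∅  [no exit]
witness 2: c

Answer: DEADLOCK at state 2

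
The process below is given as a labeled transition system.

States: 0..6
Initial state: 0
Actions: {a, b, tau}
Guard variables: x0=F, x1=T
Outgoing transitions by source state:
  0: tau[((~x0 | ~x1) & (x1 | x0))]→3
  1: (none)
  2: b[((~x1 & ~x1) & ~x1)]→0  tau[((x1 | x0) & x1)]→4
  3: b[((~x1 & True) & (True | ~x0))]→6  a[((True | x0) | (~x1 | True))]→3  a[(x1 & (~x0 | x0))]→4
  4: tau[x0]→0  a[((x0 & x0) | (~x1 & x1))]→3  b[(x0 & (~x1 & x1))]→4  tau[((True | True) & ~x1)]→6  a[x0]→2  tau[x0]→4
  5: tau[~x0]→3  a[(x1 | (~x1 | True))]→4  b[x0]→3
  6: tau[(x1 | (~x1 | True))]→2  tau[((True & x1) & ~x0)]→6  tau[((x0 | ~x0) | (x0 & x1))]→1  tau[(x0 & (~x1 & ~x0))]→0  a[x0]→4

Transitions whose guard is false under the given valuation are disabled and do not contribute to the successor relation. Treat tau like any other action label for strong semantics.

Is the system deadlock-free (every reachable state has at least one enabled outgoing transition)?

R = {0,3,4}
  0: tau→3  [deg 1]
  3: a→3  a→4  [deg 2]
  4: ∅  [STUCK]
trace reaching 4: tau·a

Answer: DEADLOCK at state 4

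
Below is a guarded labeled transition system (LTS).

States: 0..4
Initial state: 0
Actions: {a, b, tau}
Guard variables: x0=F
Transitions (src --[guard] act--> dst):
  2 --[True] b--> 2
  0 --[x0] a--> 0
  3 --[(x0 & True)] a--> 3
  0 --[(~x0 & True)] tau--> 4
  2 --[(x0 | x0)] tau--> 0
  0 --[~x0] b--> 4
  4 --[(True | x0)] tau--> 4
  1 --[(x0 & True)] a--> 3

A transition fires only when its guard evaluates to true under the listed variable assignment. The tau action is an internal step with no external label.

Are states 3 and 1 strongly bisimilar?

Bisimulation quotient by refinement:
  π0 = {{0,1,2,3,4}}
  π1 = {{0},{1,3},{2},{4}}
4 equivalence class(es) (converged in 2)
[3]={1,3}  [1]={1,3}

Answer: BISIMILAR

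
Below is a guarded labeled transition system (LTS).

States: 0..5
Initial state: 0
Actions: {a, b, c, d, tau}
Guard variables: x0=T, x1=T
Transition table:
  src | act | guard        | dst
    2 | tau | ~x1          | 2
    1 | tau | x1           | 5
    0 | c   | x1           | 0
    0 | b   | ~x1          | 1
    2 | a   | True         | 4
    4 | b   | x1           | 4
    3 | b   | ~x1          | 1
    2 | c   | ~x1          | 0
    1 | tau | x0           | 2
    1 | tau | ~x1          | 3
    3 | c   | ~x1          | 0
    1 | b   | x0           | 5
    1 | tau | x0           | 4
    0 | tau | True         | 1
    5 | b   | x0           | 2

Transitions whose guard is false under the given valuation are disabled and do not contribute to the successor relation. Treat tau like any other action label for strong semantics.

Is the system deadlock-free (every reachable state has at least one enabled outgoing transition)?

Reach set: {0,1,2,4,5}
  0: c→0  tau→1  [2 exit(s)]
  1: b→5  tau→2  tau→4  tau→5  [4 exit(s)]
  2: a→4  [1 exit(s)]
  4: b→4  [1 exit(s)]
  5: b→2  [1 exit(s)]

Answer: DEADLOCK-FREE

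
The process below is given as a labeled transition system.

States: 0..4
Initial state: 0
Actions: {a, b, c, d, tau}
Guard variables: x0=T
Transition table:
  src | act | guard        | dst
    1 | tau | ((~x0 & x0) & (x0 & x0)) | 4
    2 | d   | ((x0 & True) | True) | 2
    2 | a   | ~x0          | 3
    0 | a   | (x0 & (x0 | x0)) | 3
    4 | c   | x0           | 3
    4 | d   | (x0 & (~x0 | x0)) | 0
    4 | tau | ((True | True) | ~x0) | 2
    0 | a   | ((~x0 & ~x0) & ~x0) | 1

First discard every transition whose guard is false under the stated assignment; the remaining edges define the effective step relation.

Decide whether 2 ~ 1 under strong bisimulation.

Compute ~ classes (split until stable):
  π0 = {{0,1,2,3,4}}
  π1 = {{0},{1,3},{2},{4}}
Fixed point at round 2; 4 class(es).
[2]={2}  [1]={1,3}

Answer: NOT BISIMILAR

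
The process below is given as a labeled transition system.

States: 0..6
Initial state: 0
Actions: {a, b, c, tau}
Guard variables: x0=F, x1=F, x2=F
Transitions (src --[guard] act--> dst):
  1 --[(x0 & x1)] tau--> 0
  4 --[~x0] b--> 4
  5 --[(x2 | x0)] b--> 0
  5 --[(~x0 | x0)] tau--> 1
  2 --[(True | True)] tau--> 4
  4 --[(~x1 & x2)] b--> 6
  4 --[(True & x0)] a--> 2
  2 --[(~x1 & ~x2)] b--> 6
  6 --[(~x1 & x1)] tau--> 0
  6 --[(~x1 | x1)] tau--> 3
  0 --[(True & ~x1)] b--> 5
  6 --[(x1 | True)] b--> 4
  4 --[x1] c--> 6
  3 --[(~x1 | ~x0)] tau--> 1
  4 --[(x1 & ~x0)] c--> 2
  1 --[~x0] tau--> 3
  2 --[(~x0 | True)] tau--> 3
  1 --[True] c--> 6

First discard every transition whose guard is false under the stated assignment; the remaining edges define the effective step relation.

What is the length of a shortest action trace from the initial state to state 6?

Answer: 3

Analysis:
Layered search for 6:
  Layer 0: {0}
  Layer 1: {5}
  Layer 2: {1}
  Layer 3: {3,6}
6 enters at depth 3; path b·tau·c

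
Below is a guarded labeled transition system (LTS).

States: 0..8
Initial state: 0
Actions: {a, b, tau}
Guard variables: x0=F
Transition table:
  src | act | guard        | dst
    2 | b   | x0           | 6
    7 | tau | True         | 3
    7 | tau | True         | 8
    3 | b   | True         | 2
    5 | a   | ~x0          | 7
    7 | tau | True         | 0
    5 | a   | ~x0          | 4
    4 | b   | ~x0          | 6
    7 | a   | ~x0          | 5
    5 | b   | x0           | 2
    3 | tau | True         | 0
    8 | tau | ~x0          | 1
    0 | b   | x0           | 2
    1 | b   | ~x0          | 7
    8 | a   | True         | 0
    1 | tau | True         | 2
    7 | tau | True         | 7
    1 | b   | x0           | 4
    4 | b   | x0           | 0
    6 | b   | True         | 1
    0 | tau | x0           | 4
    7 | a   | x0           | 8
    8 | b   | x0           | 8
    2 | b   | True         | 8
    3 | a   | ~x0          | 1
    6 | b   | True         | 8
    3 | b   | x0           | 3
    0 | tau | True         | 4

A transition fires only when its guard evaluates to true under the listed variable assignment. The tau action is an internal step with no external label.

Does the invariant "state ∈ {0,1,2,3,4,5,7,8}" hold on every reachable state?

Safe = {0,1,2,3,4,5,7,8}
R = {0,1,2,3,4,5,6,7,8}
  0: ✓
  1: ✓
  2: ✓
  3: ✓
  4: ✓
  5: ✓
  6: VIOLATES
  7: ✓
  8: ✓
witness against invariant: tau·b → 6

Answer: INVARIANT VIOLATED at state 6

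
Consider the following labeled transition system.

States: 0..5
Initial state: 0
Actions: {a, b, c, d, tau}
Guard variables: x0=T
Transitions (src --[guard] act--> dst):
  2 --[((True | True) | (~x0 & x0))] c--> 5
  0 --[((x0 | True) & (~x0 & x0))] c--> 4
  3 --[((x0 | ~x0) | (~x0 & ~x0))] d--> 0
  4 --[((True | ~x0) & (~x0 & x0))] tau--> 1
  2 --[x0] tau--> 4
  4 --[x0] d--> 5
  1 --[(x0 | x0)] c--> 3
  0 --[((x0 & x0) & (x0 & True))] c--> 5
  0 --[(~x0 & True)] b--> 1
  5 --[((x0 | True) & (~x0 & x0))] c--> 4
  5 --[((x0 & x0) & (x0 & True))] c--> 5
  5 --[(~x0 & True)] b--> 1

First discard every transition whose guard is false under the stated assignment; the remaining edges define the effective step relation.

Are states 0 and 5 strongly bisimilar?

Bisimulation quotient by refinement:
  P[0] = {{0,1,2,3,4,5}}
  P[1] = {{0,1,5},{2},{3,4}}
  P[2] = {{0,5},{1},{2},{3,4}}
4 equivalence class(es) (converged in 3)
[0]={0,5}  [5]={0,5}

Answer: BISIMILAR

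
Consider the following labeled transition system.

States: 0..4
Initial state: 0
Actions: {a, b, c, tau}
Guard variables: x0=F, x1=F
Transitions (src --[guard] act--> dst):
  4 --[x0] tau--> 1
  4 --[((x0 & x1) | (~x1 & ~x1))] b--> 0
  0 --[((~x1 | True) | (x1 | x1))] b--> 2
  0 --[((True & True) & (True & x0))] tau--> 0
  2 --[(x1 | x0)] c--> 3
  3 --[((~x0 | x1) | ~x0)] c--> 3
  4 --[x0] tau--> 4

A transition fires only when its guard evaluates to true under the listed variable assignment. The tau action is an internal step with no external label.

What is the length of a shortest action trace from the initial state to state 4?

Answer: UNREACHABLE

Working:
Breadth-first toward 4:
  depth 0: {0}
  depth 1: {2}
4 never appears.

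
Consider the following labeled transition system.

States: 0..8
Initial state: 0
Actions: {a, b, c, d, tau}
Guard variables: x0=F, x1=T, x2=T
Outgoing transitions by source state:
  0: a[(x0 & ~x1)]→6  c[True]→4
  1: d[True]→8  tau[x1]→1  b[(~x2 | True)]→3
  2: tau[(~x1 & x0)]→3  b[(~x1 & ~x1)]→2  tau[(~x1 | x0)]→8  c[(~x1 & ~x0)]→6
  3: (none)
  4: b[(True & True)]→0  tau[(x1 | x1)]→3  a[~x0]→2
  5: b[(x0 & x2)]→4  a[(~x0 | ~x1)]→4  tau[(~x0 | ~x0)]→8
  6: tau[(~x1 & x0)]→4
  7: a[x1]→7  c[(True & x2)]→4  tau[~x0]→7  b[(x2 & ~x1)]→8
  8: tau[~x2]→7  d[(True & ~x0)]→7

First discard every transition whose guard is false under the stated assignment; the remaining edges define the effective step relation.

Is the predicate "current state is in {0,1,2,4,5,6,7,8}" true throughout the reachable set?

Allowed set {0,1,2,4,5,6,7,8}
Reach set: {0,2,3,4}
  0: ✓
  2: ✓
  3: VIOLATES
  4: ✓
witness against invariant: c·tau → 3

Answer: INVARIANT VIOLATED at state 3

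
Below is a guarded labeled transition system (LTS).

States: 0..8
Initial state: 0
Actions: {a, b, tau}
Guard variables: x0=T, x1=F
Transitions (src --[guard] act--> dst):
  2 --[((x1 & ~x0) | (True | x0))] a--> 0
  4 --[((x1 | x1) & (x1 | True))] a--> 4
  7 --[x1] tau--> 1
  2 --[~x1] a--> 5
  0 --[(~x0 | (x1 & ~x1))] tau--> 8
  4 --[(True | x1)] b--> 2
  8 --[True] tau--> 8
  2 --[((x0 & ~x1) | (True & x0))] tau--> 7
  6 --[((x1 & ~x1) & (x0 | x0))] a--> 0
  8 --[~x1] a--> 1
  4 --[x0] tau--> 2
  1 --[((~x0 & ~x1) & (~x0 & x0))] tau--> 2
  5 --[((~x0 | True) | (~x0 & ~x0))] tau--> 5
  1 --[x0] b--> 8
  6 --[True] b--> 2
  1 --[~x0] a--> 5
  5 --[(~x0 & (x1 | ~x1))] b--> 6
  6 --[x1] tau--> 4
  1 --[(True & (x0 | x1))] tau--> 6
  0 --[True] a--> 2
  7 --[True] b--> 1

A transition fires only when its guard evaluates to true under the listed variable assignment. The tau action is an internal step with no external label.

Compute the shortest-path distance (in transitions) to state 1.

Breadth-first toward 1:
  Layer 0: {0}
  Layer 1: {2}
  Layer 2: {5,7}
  Layer 3: {1}
first hit 1 at d=3 via a·tau·b

Answer: 3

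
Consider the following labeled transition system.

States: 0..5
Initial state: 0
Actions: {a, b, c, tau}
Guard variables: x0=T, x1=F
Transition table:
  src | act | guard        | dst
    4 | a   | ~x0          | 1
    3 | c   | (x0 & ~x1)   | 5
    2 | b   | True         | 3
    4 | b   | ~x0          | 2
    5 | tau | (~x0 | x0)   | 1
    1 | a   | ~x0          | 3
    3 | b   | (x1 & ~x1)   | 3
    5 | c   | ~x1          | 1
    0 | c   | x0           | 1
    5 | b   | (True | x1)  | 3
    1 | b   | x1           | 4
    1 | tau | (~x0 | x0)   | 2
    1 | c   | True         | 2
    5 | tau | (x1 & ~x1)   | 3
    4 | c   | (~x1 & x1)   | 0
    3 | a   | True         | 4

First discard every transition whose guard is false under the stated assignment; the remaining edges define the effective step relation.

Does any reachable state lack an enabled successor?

Reach set: {0,1,2,3,4,5}
  0: c→1  [1 exit(s)]
  1: c→2  tau→2  [2 exit(s)]
  2: b→3  [1 exit(s)]
  3: a→4  c→5  [2 exit(s)]
  4: ∅  [deadlock]
  5: b→3  c→1  tau→1  [3 exit(s)]
trace reaching 4: c·tau·b·a

Answer: DEADLOCK at state 4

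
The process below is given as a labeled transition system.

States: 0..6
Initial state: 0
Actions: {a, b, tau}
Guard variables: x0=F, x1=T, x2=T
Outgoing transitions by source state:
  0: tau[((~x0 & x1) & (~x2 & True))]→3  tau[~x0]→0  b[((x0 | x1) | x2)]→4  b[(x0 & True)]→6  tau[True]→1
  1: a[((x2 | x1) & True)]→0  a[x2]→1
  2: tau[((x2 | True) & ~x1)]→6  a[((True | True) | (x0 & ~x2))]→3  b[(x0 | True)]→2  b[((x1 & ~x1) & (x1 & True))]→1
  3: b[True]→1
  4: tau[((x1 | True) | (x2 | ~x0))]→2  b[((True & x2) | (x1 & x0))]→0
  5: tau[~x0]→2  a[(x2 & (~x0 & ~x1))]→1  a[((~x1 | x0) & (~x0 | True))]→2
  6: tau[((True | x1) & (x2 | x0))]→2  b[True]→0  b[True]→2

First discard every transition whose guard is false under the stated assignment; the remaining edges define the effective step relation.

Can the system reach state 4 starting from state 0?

Guard filter leaves 14 enabled edge(s).
Layer 0: {0}
Layer 1: {1,4}  total {0,1,4}
Layer 2: {2}  total {0,1,2,4}
Layer 3: {3}  total {0,1,2,3,4}
Reach set: {0,1,2,3,4}
Path to 4: b

Answer: REACHABLE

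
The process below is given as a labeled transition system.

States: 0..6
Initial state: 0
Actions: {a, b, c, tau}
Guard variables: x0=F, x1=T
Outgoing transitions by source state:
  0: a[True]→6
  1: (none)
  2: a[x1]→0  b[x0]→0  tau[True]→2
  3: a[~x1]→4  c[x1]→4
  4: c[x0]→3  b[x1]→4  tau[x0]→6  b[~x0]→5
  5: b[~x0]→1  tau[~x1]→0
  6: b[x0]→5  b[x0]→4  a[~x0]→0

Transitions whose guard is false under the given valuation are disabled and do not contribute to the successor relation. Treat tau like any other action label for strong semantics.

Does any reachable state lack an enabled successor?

Answer: DEADLOCK-FREE

Working:
Reach set: {0,6}
  0: a→6  [1 exit(s)]
  6: a→0  [1 exit(s)]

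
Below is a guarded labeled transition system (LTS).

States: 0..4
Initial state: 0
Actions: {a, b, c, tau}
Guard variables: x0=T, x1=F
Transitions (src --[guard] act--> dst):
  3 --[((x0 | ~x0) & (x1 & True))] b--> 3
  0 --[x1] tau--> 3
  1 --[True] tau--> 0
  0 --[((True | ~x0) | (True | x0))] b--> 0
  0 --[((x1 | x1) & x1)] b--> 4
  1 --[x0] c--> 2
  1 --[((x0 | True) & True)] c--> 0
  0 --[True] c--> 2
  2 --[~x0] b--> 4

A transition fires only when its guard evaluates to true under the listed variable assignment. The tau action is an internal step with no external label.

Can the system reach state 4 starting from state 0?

Answer: UNREACHABLE

Trace:
Guard filter leaves 5 enabled edge(s).
depth 0: {0}
depth 1: {2}  now seen {0,2}
R = {0,2}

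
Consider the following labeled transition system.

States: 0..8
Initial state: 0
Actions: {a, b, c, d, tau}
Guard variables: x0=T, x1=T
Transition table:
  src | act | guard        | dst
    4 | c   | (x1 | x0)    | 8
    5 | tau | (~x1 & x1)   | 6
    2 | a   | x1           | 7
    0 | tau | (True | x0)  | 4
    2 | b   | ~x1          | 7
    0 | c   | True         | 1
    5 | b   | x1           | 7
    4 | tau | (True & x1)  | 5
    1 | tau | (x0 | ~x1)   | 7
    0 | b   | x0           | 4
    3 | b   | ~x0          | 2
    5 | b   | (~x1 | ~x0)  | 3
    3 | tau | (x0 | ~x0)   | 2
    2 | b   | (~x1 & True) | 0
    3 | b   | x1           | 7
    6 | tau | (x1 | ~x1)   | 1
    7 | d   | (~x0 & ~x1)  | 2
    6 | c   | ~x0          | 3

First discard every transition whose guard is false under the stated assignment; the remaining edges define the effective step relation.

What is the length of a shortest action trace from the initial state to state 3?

Breadth-first toward 3:
  Layer 0: {0}
  Layer 1: {1,4}
  Layer 2: {5,7,8}
3 never appears.

Answer: UNREACHABLE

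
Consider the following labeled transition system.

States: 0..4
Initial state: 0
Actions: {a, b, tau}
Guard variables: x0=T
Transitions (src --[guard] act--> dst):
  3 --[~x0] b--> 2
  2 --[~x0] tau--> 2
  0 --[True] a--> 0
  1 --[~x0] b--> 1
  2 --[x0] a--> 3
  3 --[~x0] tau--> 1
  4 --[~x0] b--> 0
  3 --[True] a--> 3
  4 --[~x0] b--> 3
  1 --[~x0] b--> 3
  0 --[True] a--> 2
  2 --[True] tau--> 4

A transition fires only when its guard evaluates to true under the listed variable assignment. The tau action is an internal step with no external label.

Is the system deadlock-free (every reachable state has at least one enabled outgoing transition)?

Answer: DEADLOCK at state 4

Trace:
R = {0,2,3,4}
  0: a→0  a→2  [deg 2]
  2: a→3  tau→4  [deg 2]
  3: a→3  [deg 1]
  4: ∅  [STUCK]
witness 4: a·tau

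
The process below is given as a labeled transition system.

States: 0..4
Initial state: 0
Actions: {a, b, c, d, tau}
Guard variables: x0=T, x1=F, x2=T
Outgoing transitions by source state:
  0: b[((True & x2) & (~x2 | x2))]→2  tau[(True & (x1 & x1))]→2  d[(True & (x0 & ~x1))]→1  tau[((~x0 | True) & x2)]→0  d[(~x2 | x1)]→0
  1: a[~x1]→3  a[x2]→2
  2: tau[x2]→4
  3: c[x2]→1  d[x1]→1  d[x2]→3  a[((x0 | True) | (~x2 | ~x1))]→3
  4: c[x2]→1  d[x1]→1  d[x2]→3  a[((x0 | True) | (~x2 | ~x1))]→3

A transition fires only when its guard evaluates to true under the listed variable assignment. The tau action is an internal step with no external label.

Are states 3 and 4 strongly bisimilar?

Answer: BISIMILAR

Working:
Bisimulation quotient by refinement:
  P[0] = {{0,1,2,3,4}}
  P[1] = {{0},{1},{2},{3,4}}
Fixed point at round 2; 4 class(es).
[3]={3,4}  [4]={3,4}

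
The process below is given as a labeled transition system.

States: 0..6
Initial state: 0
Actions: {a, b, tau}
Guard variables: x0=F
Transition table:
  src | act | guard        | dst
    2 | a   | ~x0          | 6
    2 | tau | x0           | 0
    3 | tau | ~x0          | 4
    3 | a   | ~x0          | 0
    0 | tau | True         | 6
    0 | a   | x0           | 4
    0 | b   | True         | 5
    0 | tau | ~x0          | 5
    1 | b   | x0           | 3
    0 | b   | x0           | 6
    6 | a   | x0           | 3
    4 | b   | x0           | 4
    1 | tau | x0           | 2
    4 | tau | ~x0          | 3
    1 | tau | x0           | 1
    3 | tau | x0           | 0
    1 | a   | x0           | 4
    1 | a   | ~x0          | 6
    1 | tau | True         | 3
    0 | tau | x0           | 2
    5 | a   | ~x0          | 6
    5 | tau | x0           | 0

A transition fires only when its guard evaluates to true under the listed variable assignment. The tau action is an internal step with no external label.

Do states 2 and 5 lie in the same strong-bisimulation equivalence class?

Answer: BISIMILAR

Trace:
Bisimulation quotient by refinement:
  P[0] = {{0,1,2,3,4,5,6}}
  P[1] = {{0},{1,3},{2,5},{4},{6}}
  P[2] = {{0},{1},{2,5},{3},{4},{6}}
stable after 3 split(s): 6 block(s)
[2]={2,5}  [5]={2,5}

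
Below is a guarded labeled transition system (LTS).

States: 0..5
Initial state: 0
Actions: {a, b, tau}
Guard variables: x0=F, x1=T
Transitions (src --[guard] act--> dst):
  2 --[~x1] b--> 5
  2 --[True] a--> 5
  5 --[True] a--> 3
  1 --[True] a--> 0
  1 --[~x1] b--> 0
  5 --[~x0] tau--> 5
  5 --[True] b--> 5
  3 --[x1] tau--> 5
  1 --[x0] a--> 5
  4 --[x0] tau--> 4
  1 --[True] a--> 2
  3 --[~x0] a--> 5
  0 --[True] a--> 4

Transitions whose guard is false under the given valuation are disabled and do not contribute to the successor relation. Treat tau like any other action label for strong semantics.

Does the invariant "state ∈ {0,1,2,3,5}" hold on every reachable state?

Answer: INVARIANT VIOLATED at state 4

Analysis:
Allowed set {0,1,2,3,5}
R = {0,4}
  0: safe
  4: VIOLATES
reach 4 via a — violates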